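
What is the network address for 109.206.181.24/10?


IP:   01101101.11001110.10110101.00011000
Mask: 11111111.11000000.00000000.00000000
AND operation:
Net:  01101101.11000000.00000000.00000000
Network: 109.192.0.0/10


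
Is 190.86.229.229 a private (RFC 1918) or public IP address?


RFC 1918 private ranges:
  10.0.0.0/8 (10.0.0.0 - 10.255.255.255)
  172.16.0.0/12 (172.16.0.0 - 172.31.255.255)
  192.168.0.0/16 (192.168.0.0 - 192.168.255.255)
Public (not in any RFC 1918 range)


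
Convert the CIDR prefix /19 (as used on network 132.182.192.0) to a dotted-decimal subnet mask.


/19 means 19 network bits, 13 host bits
Binary: 11111111111111111110000000000000
Mask: 255.255.224.0


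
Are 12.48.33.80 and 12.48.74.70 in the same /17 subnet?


Mask: 255.255.128.0
12.48.33.80 AND mask = 12.48.0.0
12.48.74.70 AND mask = 12.48.0.0
Yes, same subnet (12.48.0.0)


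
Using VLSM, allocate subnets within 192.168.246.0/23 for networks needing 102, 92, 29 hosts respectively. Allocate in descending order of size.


102 hosts -> /25 (126 usable): 192.168.246.0/25
92 hosts -> /25 (126 usable): 192.168.246.128/25
29 hosts -> /27 (30 usable): 192.168.247.0/27
Allocation: 192.168.246.0/25 (102 hosts, 126 usable); 192.168.246.128/25 (92 hosts, 126 usable); 192.168.247.0/27 (29 hosts, 30 usable)


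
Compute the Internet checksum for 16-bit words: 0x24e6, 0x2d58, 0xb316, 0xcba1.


Sum all words (with carry folding):
+ 0x24e6 = 0x24e6
+ 0x2d58 = 0x523e
+ 0xb316 = 0x0555
+ 0xcba1 = 0xd0f6
One's complement: ~0xd0f6
Checksum = 0x2f09


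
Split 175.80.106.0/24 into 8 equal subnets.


New prefix = 24 + 3 = 27
Each subnet has 32 addresses
  175.80.106.0/27
  175.80.106.32/27
  175.80.106.64/27
  175.80.106.96/27
  175.80.106.128/27
  175.80.106.160/27
  175.80.106.192/27
  175.80.106.224/27
Subnets: 175.80.106.0/27, 175.80.106.32/27, 175.80.106.64/27, 175.80.106.96/27, 175.80.106.128/27, 175.80.106.160/27, 175.80.106.192/27, 175.80.106.224/27


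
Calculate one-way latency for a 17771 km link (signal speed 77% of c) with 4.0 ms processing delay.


Speed = 0.77 * 3e5 km/s = 231000 km/s
Propagation delay = 17771 / 231000 = 0.0769 s = 76.9307 ms
Processing delay = 4.0 ms
Total one-way latency = 80.9307 ms


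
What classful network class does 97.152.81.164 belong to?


First octet: 97
Binary: 01100001
0xxxxxxx -> Class A (1-126)
Class A, default mask 255.0.0.0 (/8)


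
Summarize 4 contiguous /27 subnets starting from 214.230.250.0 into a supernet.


Original prefix: /27
Number of subnets: 4 = 2^2
New prefix = 27 - 2 = 25
Supernet: 214.230.250.0/25


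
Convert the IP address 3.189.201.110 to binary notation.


3 = 00000011
189 = 10111101
201 = 11001001
110 = 01101110
Binary: 00000011.10111101.11001001.01101110


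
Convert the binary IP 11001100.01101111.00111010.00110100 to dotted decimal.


11001100 = 204
01101111 = 111
00111010 = 58
00110100 = 52
IP: 204.111.58.52


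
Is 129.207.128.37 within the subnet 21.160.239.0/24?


Subnet network: 21.160.239.0
Test IP AND mask: 129.207.128.0
No, 129.207.128.37 is not in 21.160.239.0/24


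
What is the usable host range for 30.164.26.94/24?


Network: 30.164.26.0
Broadcast: 30.164.26.255
First usable = network + 1
Last usable = broadcast - 1
Range: 30.164.26.1 to 30.164.26.254


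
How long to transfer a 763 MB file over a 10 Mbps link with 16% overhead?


Effective throughput = 10 * (1 - 16/100) = 8.4 Mbps
File size in Mb = 763 * 8 = 6104 Mb
Time = 6104 / 8.4
Time = 726.6667 seconds


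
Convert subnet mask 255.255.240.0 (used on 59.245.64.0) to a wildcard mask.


Subnet mask: 255.255.240.0
Wildcard = 255.255.255.255 - subnet mask
255 - 255 = 0
255 - 255 = 0
255 - 240 = 15
255 - 0 = 255
Wildcard: 0.0.15.255


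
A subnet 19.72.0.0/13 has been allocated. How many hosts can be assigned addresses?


Host bits = 32 - 13 = 19
Total addresses = 2^19 = 524288
Usable = total - 2 (network and broadcast)
Usable hosts: 524286


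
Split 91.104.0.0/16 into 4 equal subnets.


New prefix = 16 + 2 = 18
Each subnet has 16384 addresses
  91.104.0.0/18
  91.104.64.0/18
  91.104.128.0/18
  91.104.192.0/18
Subnets: 91.104.0.0/18, 91.104.64.0/18, 91.104.128.0/18, 91.104.192.0/18


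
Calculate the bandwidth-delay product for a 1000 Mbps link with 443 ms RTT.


BDP = bandwidth * RTT
= 1000 Mbps * 443 ms
= 1000 * 1e6 * 443 / 1000 bits
= 443000000 bits
= 55375000 bytes
= 54077.1484 KB
BDP = 443000000 bits (55375000 bytes)


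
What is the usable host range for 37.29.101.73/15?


Network: 37.28.0.0
Broadcast: 37.29.255.255
First usable = network + 1
Last usable = broadcast - 1
Range: 37.28.0.1 to 37.29.255.254


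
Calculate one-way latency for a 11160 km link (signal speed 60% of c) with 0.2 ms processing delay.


Speed = 0.6 * 3e5 km/s = 180000 km/s
Propagation delay = 11160 / 180000 = 0.062 s = 62 ms
Processing delay = 0.2 ms
Total one-way latency = 62.2 ms


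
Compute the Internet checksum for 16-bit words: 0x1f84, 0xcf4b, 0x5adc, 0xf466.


Sum all words (with carry folding):
+ 0x1f84 = 0x1f84
+ 0xcf4b = 0xeecf
+ 0x5adc = 0x49ac
+ 0xf466 = 0x3e13
One's complement: ~0x3e13
Checksum = 0xc1ec


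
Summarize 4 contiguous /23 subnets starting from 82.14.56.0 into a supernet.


Original prefix: /23
Number of subnets: 4 = 2^2
New prefix = 23 - 2 = 21
Supernet: 82.14.56.0/21


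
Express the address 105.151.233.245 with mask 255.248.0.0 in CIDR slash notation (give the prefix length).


Binary: 11111111.11111000.00000000.00000000
Count leading 1s
Prefix: /13


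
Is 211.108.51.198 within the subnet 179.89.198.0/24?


Subnet network: 179.89.198.0
Test IP AND mask: 211.108.51.0
No, 211.108.51.198 is not in 179.89.198.0/24


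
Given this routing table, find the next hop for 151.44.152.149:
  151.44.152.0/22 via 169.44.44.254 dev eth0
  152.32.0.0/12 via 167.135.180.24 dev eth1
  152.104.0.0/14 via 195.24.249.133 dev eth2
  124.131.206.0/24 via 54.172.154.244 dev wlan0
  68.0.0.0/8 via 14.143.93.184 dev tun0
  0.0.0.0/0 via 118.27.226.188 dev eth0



Longest prefix match for 151.44.152.149:
  /22 151.44.152.0: MATCH
  /12 152.32.0.0: no
  /14 152.104.0.0: no
  /24 124.131.206.0: no
  /8 68.0.0.0: no
  /0 0.0.0.0: MATCH
Selected: next-hop 169.44.44.254 via eth0 (matched /22)


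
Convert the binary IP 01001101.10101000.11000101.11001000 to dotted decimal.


01001101 = 77
10101000 = 168
11000101 = 197
11001000 = 200
IP: 77.168.197.200


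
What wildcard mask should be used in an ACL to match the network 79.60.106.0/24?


Subnet mask: 255.255.255.0
Wildcard = 255.255.255.255 - subnet mask
255 - 255 = 0
255 - 255 = 0
255 - 255 = 0
255 - 0 = 255
Wildcard: 0.0.0.255


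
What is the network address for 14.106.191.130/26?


IP:   00001110.01101010.10111111.10000010
Mask: 11111111.11111111.11111111.11000000
AND operation:
Net:  00001110.01101010.10111111.10000000
Network: 14.106.191.128/26


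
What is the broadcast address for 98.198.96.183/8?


Network: 98.0.0.0/8
Host bits = 24
Set all host bits to 1:
Broadcast: 98.255.255.255


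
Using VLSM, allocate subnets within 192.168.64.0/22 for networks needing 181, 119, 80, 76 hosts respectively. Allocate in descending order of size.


181 hosts -> /24 (254 usable): 192.168.64.0/24
119 hosts -> /25 (126 usable): 192.168.65.0/25
80 hosts -> /25 (126 usable): 192.168.65.128/25
76 hosts -> /25 (126 usable): 192.168.66.0/25
Allocation: 192.168.64.0/24 (181 hosts, 254 usable); 192.168.65.0/25 (119 hosts, 126 usable); 192.168.65.128/25 (80 hosts, 126 usable); 192.168.66.0/25 (76 hosts, 126 usable)


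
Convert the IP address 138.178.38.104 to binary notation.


138 = 10001010
178 = 10110010
38 = 00100110
104 = 01101000
Binary: 10001010.10110010.00100110.01101000


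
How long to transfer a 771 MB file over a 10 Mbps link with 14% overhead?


Effective throughput = 10 * (1 - 14/100) = 8.6 Mbps
File size in Mb = 771 * 8 = 6168 Mb
Time = 6168 / 8.6
Time = 717.2093 seconds


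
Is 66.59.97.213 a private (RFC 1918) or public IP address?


RFC 1918 private ranges:
  10.0.0.0/8 (10.0.0.0 - 10.255.255.255)
  172.16.0.0/12 (172.16.0.0 - 172.31.255.255)
  192.168.0.0/16 (192.168.0.0 - 192.168.255.255)
Public (not in any RFC 1918 range)


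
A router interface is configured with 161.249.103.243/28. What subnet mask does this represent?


/28 means 28 network bits, 4 host bits
Binary: 11111111111111111111111111110000
Mask: 255.255.255.240


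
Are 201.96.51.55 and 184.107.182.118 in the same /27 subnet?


Mask: 255.255.255.224
201.96.51.55 AND mask = 201.96.51.32
184.107.182.118 AND mask = 184.107.182.96
No, different subnets (201.96.51.32 vs 184.107.182.96)


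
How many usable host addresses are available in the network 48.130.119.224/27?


Host bits = 32 - 27 = 5
Total addresses = 2^5 = 32
Usable = total - 2 (network and broadcast)
Usable hosts: 30


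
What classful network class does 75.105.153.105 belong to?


First octet: 75
Binary: 01001011
0xxxxxxx -> Class A (1-126)
Class A, default mask 255.0.0.0 (/8)


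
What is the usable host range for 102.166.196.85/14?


Network: 102.164.0.0
Broadcast: 102.167.255.255
First usable = network + 1
Last usable = broadcast - 1
Range: 102.164.0.1 to 102.167.255.254


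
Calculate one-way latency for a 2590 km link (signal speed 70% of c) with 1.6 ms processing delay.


Speed = 0.7 * 3e5 km/s = 210000 km/s
Propagation delay = 2590 / 210000 = 0.0123 s = 12.3333 ms
Processing delay = 1.6 ms
Total one-way latency = 13.9333 ms


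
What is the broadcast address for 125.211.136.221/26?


Network: 125.211.136.192/26
Host bits = 6
Set all host bits to 1:
Broadcast: 125.211.136.255


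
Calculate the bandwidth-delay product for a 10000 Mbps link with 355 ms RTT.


BDP = bandwidth * RTT
= 10000 Mbps * 355 ms
= 10000 * 1e6 * 355 / 1000 bits
= 3550000000 bits
= 443750000 bytes
= 433349.6094 KB
BDP = 3550000000 bits (443750000 bytes)


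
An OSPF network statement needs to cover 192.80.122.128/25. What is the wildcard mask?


Subnet mask: 255.255.255.128
Wildcard = 255.255.255.255 - subnet mask
255 - 255 = 0
255 - 255 = 0
255 - 255 = 0
255 - 128 = 127
Wildcard: 0.0.0.127


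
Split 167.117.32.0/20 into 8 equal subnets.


New prefix = 20 + 3 = 23
Each subnet has 512 addresses
  167.117.32.0/23
  167.117.34.0/23
  167.117.36.0/23
  167.117.38.0/23
  167.117.40.0/23
  167.117.42.0/23
  167.117.44.0/23
  167.117.46.0/23
Subnets: 167.117.32.0/23, 167.117.34.0/23, 167.117.36.0/23, 167.117.38.0/23, 167.117.40.0/23, 167.117.42.0/23, 167.117.44.0/23, 167.117.46.0/23


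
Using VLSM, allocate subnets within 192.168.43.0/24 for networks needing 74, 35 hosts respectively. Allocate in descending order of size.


74 hosts -> /25 (126 usable): 192.168.43.0/25
35 hosts -> /26 (62 usable): 192.168.43.128/26
Allocation: 192.168.43.0/25 (74 hosts, 126 usable); 192.168.43.128/26 (35 hosts, 62 usable)


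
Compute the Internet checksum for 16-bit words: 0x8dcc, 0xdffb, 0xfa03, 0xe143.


Sum all words (with carry folding):
+ 0x8dcc = 0x8dcc
+ 0xdffb = 0x6dc8
+ 0xfa03 = 0x67cc
+ 0xe143 = 0x4910
One's complement: ~0x4910
Checksum = 0xb6ef


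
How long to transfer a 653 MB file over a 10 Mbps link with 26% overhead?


Effective throughput = 10 * (1 - 26/100) = 7.4 Mbps
File size in Mb = 653 * 8 = 5224 Mb
Time = 5224 / 7.4
Time = 705.9459 seconds


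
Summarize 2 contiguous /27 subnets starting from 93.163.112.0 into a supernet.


Original prefix: /27
Number of subnets: 2 = 2^1
New prefix = 27 - 1 = 26
Supernet: 93.163.112.0/26


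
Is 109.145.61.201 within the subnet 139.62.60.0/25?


Subnet network: 139.62.60.0
Test IP AND mask: 109.145.61.128
No, 109.145.61.201 is not in 139.62.60.0/25


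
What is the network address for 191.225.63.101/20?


IP:   10111111.11100001.00111111.01100101
Mask: 11111111.11111111.11110000.00000000
AND operation:
Net:  10111111.11100001.00110000.00000000
Network: 191.225.48.0/20


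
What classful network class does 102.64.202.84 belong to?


First octet: 102
Binary: 01100110
0xxxxxxx -> Class A (1-126)
Class A, default mask 255.0.0.0 (/8)


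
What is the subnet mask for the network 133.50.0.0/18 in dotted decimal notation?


/18 means 18 network bits, 14 host bits
Binary: 11111111111111111100000000000000
Mask: 255.255.192.0


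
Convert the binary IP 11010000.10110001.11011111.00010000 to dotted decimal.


11010000 = 208
10110001 = 177
11011111 = 223
00010000 = 16
IP: 208.177.223.16


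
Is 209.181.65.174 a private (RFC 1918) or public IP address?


RFC 1918 private ranges:
  10.0.0.0/8 (10.0.0.0 - 10.255.255.255)
  172.16.0.0/12 (172.16.0.0 - 172.31.255.255)
  192.168.0.0/16 (192.168.0.0 - 192.168.255.255)
Public (not in any RFC 1918 range)


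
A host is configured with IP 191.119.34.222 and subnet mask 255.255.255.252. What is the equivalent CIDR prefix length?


Binary: 11111111.11111111.11111111.11111100
Count leading 1s
Prefix: /30


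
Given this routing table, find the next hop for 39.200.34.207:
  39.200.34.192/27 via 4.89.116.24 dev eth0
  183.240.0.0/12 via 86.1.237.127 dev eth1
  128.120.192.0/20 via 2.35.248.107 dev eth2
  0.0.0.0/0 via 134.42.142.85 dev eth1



Longest prefix match for 39.200.34.207:
  /27 39.200.34.192: MATCH
  /12 183.240.0.0: no
  /20 128.120.192.0: no
  /0 0.0.0.0: MATCH
Selected: next-hop 4.89.116.24 via eth0 (matched /27)


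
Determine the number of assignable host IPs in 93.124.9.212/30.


Host bits = 32 - 30 = 2
Total addresses = 2^2 = 4
Usable = total - 2 (network and broadcast)
Usable hosts: 2


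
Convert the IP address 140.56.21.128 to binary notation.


140 = 10001100
56 = 00111000
21 = 00010101
128 = 10000000
Binary: 10001100.00111000.00010101.10000000


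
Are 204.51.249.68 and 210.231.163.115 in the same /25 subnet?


Mask: 255.255.255.128
204.51.249.68 AND mask = 204.51.249.0
210.231.163.115 AND mask = 210.231.163.0
No, different subnets (204.51.249.0 vs 210.231.163.0)


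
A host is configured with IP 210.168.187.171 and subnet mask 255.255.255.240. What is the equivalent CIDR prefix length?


Binary: 11111111.11111111.11111111.11110000
Count leading 1s
Prefix: /28


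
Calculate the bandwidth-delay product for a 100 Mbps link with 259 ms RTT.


BDP = bandwidth * RTT
= 100 Mbps * 259 ms
= 100 * 1e6 * 259 / 1000 bits
= 25900000 bits
= 3237500 bytes
= 3161.6211 KB
BDP = 25900000 bits (3237500 bytes)


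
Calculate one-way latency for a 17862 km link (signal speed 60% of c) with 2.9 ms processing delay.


Speed = 0.6 * 3e5 km/s = 180000 km/s
Propagation delay = 17862 / 180000 = 0.0992 s = 99.2333 ms
Processing delay = 2.9 ms
Total one-way latency = 102.1333 ms


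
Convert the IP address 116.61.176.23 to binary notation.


116 = 01110100
61 = 00111101
176 = 10110000
23 = 00010111
Binary: 01110100.00111101.10110000.00010111


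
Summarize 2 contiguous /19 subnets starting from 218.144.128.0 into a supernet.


Original prefix: /19
Number of subnets: 2 = 2^1
New prefix = 19 - 1 = 18
Supernet: 218.144.128.0/18


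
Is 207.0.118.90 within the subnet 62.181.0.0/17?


Subnet network: 62.181.0.0
Test IP AND mask: 207.0.0.0
No, 207.0.118.90 is not in 62.181.0.0/17


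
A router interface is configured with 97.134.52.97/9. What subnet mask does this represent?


/9 means 9 network bits, 23 host bits
Binary: 11111111100000000000000000000000
Mask: 255.128.0.0


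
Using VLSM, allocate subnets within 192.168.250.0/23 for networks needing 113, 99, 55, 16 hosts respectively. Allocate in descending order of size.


113 hosts -> /25 (126 usable): 192.168.250.0/25
99 hosts -> /25 (126 usable): 192.168.250.128/25
55 hosts -> /26 (62 usable): 192.168.251.0/26
16 hosts -> /27 (30 usable): 192.168.251.64/27
Allocation: 192.168.250.0/25 (113 hosts, 126 usable); 192.168.250.128/25 (99 hosts, 126 usable); 192.168.251.0/26 (55 hosts, 62 usable); 192.168.251.64/27 (16 hosts, 30 usable)


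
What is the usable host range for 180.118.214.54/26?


Network: 180.118.214.0
Broadcast: 180.118.214.63
First usable = network + 1
Last usable = broadcast - 1
Range: 180.118.214.1 to 180.118.214.62


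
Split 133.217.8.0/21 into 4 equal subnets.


New prefix = 21 + 2 = 23
Each subnet has 512 addresses
  133.217.8.0/23
  133.217.10.0/23
  133.217.12.0/23
  133.217.14.0/23
Subnets: 133.217.8.0/23, 133.217.10.0/23, 133.217.12.0/23, 133.217.14.0/23


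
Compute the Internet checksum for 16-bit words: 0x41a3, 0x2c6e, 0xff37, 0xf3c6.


Sum all words (with carry folding):
+ 0x41a3 = 0x41a3
+ 0x2c6e = 0x6e11
+ 0xff37 = 0x6d49
+ 0xf3c6 = 0x6110
One's complement: ~0x6110
Checksum = 0x9eef


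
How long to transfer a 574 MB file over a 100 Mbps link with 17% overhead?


Effective throughput = 100 * (1 - 17/100) = 83 Mbps
File size in Mb = 574 * 8 = 4592 Mb
Time = 4592 / 83
Time = 55.3253 seconds


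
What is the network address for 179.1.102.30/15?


IP:   10110011.00000001.01100110.00011110
Mask: 11111111.11111110.00000000.00000000
AND operation:
Net:  10110011.00000000.00000000.00000000
Network: 179.0.0.0/15


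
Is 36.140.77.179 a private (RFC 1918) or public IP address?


RFC 1918 private ranges:
  10.0.0.0/8 (10.0.0.0 - 10.255.255.255)
  172.16.0.0/12 (172.16.0.0 - 172.31.255.255)
  192.168.0.0/16 (192.168.0.0 - 192.168.255.255)
Public (not in any RFC 1918 range)


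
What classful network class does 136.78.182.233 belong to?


First octet: 136
Binary: 10001000
10xxxxxx -> Class B (128-191)
Class B, default mask 255.255.0.0 (/16)


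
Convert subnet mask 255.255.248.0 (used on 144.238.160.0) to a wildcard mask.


Subnet mask: 255.255.248.0
Wildcard = 255.255.255.255 - subnet mask
255 - 255 = 0
255 - 255 = 0
255 - 248 = 7
255 - 0 = 255
Wildcard: 0.0.7.255


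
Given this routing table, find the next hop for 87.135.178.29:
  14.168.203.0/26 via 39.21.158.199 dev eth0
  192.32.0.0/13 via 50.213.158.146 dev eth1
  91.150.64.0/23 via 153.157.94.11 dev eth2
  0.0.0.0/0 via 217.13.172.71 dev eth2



Longest prefix match for 87.135.178.29:
  /26 14.168.203.0: no
  /13 192.32.0.0: no
  /23 91.150.64.0: no
  /0 0.0.0.0: MATCH
Selected: next-hop 217.13.172.71 via eth2 (matched /0)


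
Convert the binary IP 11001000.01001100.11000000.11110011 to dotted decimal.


11001000 = 200
01001100 = 76
11000000 = 192
11110011 = 243
IP: 200.76.192.243


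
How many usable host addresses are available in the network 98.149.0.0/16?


Host bits = 32 - 16 = 16
Total addresses = 2^16 = 65536
Usable = total - 2 (network and broadcast)
Usable hosts: 65534


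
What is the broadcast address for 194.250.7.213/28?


Network: 194.250.7.208/28
Host bits = 4
Set all host bits to 1:
Broadcast: 194.250.7.223


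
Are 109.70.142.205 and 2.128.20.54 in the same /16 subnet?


Mask: 255.255.0.0
109.70.142.205 AND mask = 109.70.0.0
2.128.20.54 AND mask = 2.128.0.0
No, different subnets (109.70.0.0 vs 2.128.0.0)


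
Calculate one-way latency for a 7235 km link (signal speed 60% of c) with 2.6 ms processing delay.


Speed = 0.6 * 3e5 km/s = 180000 km/s
Propagation delay = 7235 / 180000 = 0.0402 s = 40.1944 ms
Processing delay = 2.6 ms
Total one-way latency = 42.7944 ms


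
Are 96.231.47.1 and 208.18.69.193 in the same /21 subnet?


Mask: 255.255.248.0
96.231.47.1 AND mask = 96.231.40.0
208.18.69.193 AND mask = 208.18.64.0
No, different subnets (96.231.40.0 vs 208.18.64.0)


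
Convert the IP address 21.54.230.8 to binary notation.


21 = 00010101
54 = 00110110
230 = 11100110
8 = 00001000
Binary: 00010101.00110110.11100110.00001000


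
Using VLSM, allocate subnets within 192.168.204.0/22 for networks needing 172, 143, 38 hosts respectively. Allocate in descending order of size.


172 hosts -> /24 (254 usable): 192.168.204.0/24
143 hosts -> /24 (254 usable): 192.168.205.0/24
38 hosts -> /26 (62 usable): 192.168.206.0/26
Allocation: 192.168.204.0/24 (172 hosts, 254 usable); 192.168.205.0/24 (143 hosts, 254 usable); 192.168.206.0/26 (38 hosts, 62 usable)


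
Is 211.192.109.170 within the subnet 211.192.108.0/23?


Subnet network: 211.192.108.0
Test IP AND mask: 211.192.108.0
Yes, 211.192.109.170 is in 211.192.108.0/23


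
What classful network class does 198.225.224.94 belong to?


First octet: 198
Binary: 11000110
110xxxxx -> Class C (192-223)
Class C, default mask 255.255.255.0 (/24)


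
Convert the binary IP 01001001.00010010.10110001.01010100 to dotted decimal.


01001001 = 73
00010010 = 18
10110001 = 177
01010100 = 84
IP: 73.18.177.84


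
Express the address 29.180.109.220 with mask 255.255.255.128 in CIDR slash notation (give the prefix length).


Binary: 11111111.11111111.11111111.10000000
Count leading 1s
Prefix: /25


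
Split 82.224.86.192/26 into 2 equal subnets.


New prefix = 26 + 1 = 27
Each subnet has 32 addresses
  82.224.86.192/27
  82.224.86.224/27
Subnets: 82.224.86.192/27, 82.224.86.224/27


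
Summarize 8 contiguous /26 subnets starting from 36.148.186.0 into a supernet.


Original prefix: /26
Number of subnets: 8 = 2^3
New prefix = 26 - 3 = 23
Supernet: 36.148.186.0/23


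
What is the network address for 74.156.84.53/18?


IP:   01001010.10011100.01010100.00110101
Mask: 11111111.11111111.11000000.00000000
AND operation:
Net:  01001010.10011100.01000000.00000000
Network: 74.156.64.0/18


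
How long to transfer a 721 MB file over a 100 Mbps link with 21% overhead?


Effective throughput = 100 * (1 - 21/100) = 79 Mbps
File size in Mb = 721 * 8 = 5768 Mb
Time = 5768 / 79
Time = 73.0127 seconds


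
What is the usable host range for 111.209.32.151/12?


Network: 111.208.0.0
Broadcast: 111.223.255.255
First usable = network + 1
Last usable = broadcast - 1
Range: 111.208.0.1 to 111.223.255.254


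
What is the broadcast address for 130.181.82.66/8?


Network: 130.0.0.0/8
Host bits = 24
Set all host bits to 1:
Broadcast: 130.255.255.255


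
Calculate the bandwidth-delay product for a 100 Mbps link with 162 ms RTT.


BDP = bandwidth * RTT
= 100 Mbps * 162 ms
= 100 * 1e6 * 162 / 1000 bits
= 16200000 bits
= 2025000 bytes
= 1977.5391 KB
BDP = 16200000 bits (2025000 bytes)


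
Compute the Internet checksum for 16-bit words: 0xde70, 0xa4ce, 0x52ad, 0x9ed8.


Sum all words (with carry folding):
+ 0xde70 = 0xde70
+ 0xa4ce = 0x833f
+ 0x52ad = 0xd5ec
+ 0x9ed8 = 0x74c5
One's complement: ~0x74c5
Checksum = 0x8b3a


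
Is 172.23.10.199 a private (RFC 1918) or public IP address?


RFC 1918 private ranges:
  10.0.0.0/8 (10.0.0.0 - 10.255.255.255)
  172.16.0.0/12 (172.16.0.0 - 172.31.255.255)
  192.168.0.0/16 (192.168.0.0 - 192.168.255.255)
Private (in 172.16.0.0/12)


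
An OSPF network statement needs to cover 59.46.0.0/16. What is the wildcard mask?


Subnet mask: 255.255.0.0
Wildcard = 255.255.255.255 - subnet mask
255 - 255 = 0
255 - 255 = 0
255 - 0 = 255
255 - 0 = 255
Wildcard: 0.0.255.255


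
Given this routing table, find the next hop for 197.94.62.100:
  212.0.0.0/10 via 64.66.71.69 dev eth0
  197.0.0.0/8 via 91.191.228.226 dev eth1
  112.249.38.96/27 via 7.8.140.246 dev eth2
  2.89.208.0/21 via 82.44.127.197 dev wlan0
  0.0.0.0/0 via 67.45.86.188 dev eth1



Longest prefix match for 197.94.62.100:
  /10 212.0.0.0: no
  /8 197.0.0.0: MATCH
  /27 112.249.38.96: no
  /21 2.89.208.0: no
  /0 0.0.0.0: MATCH
Selected: next-hop 91.191.228.226 via eth1 (matched /8)


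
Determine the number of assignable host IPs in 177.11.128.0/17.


Host bits = 32 - 17 = 15
Total addresses = 2^15 = 32768
Usable = total - 2 (network and broadcast)
Usable hosts: 32766


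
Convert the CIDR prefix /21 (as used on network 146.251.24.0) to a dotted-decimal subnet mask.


/21 means 21 network bits, 11 host bits
Binary: 11111111111111111111100000000000
Mask: 255.255.248.0


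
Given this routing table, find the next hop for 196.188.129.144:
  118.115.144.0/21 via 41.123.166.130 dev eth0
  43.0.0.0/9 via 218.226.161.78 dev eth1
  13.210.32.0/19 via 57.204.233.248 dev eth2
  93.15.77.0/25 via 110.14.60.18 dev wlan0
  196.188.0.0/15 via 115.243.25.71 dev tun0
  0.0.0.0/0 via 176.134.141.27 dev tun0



Longest prefix match for 196.188.129.144:
  /21 118.115.144.0: no
  /9 43.0.0.0: no
  /19 13.210.32.0: no
  /25 93.15.77.0: no
  /15 196.188.0.0: MATCH
  /0 0.0.0.0: MATCH
Selected: next-hop 115.243.25.71 via tun0 (matched /15)


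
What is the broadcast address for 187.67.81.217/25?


Network: 187.67.81.128/25
Host bits = 7
Set all host bits to 1:
Broadcast: 187.67.81.255


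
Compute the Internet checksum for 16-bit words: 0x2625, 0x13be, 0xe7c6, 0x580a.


Sum all words (with carry folding):
+ 0x2625 = 0x2625
+ 0x13be = 0x39e3
+ 0xe7c6 = 0x21aa
+ 0x580a = 0x79b4
One's complement: ~0x79b4
Checksum = 0x864b


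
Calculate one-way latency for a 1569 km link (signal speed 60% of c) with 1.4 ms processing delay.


Speed = 0.6 * 3e5 km/s = 180000 km/s
Propagation delay = 1569 / 180000 = 0.0087 s = 8.7167 ms
Processing delay = 1.4 ms
Total one-way latency = 10.1167 ms


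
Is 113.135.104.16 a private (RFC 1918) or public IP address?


RFC 1918 private ranges:
  10.0.0.0/8 (10.0.0.0 - 10.255.255.255)
  172.16.0.0/12 (172.16.0.0 - 172.31.255.255)
  192.168.0.0/16 (192.168.0.0 - 192.168.255.255)
Public (not in any RFC 1918 range)


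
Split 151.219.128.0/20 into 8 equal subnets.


New prefix = 20 + 3 = 23
Each subnet has 512 addresses
  151.219.128.0/23
  151.219.130.0/23
  151.219.132.0/23
  151.219.134.0/23
  151.219.136.0/23
  151.219.138.0/23
  151.219.140.0/23
  151.219.142.0/23
Subnets: 151.219.128.0/23, 151.219.130.0/23, 151.219.132.0/23, 151.219.134.0/23, 151.219.136.0/23, 151.219.138.0/23, 151.219.140.0/23, 151.219.142.0/23


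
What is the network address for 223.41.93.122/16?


IP:   11011111.00101001.01011101.01111010
Mask: 11111111.11111111.00000000.00000000
AND operation:
Net:  11011111.00101001.00000000.00000000
Network: 223.41.0.0/16


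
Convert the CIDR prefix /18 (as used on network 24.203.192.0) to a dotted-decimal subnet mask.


/18 means 18 network bits, 14 host bits
Binary: 11111111111111111100000000000000
Mask: 255.255.192.0


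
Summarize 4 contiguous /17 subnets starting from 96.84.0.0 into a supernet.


Original prefix: /17
Number of subnets: 4 = 2^2
New prefix = 17 - 2 = 15
Supernet: 96.84.0.0/15


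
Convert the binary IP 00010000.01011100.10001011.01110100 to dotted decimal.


00010000 = 16
01011100 = 92
10001011 = 139
01110100 = 116
IP: 16.92.139.116


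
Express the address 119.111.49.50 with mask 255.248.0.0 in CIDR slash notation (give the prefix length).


Binary: 11111111.11111000.00000000.00000000
Count leading 1s
Prefix: /13


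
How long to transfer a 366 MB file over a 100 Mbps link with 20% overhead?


Effective throughput = 100 * (1 - 20/100) = 80 Mbps
File size in Mb = 366 * 8 = 2928 Mb
Time = 2928 / 80
Time = 36.6 seconds


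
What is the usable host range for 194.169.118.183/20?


Network: 194.169.112.0
Broadcast: 194.169.127.255
First usable = network + 1
Last usable = broadcast - 1
Range: 194.169.112.1 to 194.169.127.254


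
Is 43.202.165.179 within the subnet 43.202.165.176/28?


Subnet network: 43.202.165.176
Test IP AND mask: 43.202.165.176
Yes, 43.202.165.179 is in 43.202.165.176/28


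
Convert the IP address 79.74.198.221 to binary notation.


79 = 01001111
74 = 01001010
198 = 11000110
221 = 11011101
Binary: 01001111.01001010.11000110.11011101


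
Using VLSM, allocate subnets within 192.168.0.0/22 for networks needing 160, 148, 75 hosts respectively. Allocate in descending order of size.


160 hosts -> /24 (254 usable): 192.168.0.0/24
148 hosts -> /24 (254 usable): 192.168.1.0/24
75 hosts -> /25 (126 usable): 192.168.2.0/25
Allocation: 192.168.0.0/24 (160 hosts, 254 usable); 192.168.1.0/24 (148 hosts, 254 usable); 192.168.2.0/25 (75 hosts, 126 usable)


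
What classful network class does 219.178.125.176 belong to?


First octet: 219
Binary: 11011011
110xxxxx -> Class C (192-223)
Class C, default mask 255.255.255.0 (/24)


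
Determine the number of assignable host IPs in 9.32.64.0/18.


Host bits = 32 - 18 = 14
Total addresses = 2^14 = 16384
Usable = total - 2 (network and broadcast)
Usable hosts: 16382


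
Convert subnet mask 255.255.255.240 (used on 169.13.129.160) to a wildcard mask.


Subnet mask: 255.255.255.240
Wildcard = 255.255.255.255 - subnet mask
255 - 255 = 0
255 - 255 = 0
255 - 255 = 0
255 - 240 = 15
Wildcard: 0.0.0.15


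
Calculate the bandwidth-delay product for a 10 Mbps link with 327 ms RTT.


BDP = bandwidth * RTT
= 10 Mbps * 327 ms
= 10 * 1e6 * 327 / 1000 bits
= 3270000 bits
= 408750 bytes
= 399.1699 KB
BDP = 3270000 bits (408750 bytes)


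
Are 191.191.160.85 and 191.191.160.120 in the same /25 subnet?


Mask: 255.255.255.128
191.191.160.85 AND mask = 191.191.160.0
191.191.160.120 AND mask = 191.191.160.0
Yes, same subnet (191.191.160.0)


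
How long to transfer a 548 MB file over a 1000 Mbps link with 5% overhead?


Effective throughput = 1000 * (1 - 5/100) = 950 Mbps
File size in Mb = 548 * 8 = 4384 Mb
Time = 4384 / 950
Time = 4.6147 seconds


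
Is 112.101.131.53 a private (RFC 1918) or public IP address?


RFC 1918 private ranges:
  10.0.0.0/8 (10.0.0.0 - 10.255.255.255)
  172.16.0.0/12 (172.16.0.0 - 172.31.255.255)
  192.168.0.0/16 (192.168.0.0 - 192.168.255.255)
Public (not in any RFC 1918 range)


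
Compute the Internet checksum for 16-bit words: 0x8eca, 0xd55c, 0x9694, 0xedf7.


Sum all words (with carry folding):
+ 0x8eca = 0x8eca
+ 0xd55c = 0x6427
+ 0x9694 = 0xfabb
+ 0xedf7 = 0xe8b3
One's complement: ~0xe8b3
Checksum = 0x174c


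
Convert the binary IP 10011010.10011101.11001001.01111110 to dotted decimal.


10011010 = 154
10011101 = 157
11001001 = 201
01111110 = 126
IP: 154.157.201.126


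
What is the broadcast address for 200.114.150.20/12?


Network: 200.112.0.0/12
Host bits = 20
Set all host bits to 1:
Broadcast: 200.127.255.255


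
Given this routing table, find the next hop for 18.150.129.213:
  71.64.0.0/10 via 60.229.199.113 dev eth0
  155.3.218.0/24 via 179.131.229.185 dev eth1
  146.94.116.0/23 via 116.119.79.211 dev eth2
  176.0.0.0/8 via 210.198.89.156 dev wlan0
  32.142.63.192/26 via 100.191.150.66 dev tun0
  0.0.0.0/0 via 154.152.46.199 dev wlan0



Longest prefix match for 18.150.129.213:
  /10 71.64.0.0: no
  /24 155.3.218.0: no
  /23 146.94.116.0: no
  /8 176.0.0.0: no
  /26 32.142.63.192: no
  /0 0.0.0.0: MATCH
Selected: next-hop 154.152.46.199 via wlan0 (matched /0)


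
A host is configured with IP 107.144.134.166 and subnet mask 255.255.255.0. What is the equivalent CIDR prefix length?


Binary: 11111111.11111111.11111111.00000000
Count leading 1s
Prefix: /24


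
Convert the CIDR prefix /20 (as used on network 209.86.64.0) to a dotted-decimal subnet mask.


/20 means 20 network bits, 12 host bits
Binary: 11111111111111111111000000000000
Mask: 255.255.240.0


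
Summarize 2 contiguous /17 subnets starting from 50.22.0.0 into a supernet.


Original prefix: /17
Number of subnets: 2 = 2^1
New prefix = 17 - 1 = 16
Supernet: 50.22.0.0/16


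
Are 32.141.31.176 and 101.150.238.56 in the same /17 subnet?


Mask: 255.255.128.0
32.141.31.176 AND mask = 32.141.0.0
101.150.238.56 AND mask = 101.150.128.0
No, different subnets (32.141.0.0 vs 101.150.128.0)


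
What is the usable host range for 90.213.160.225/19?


Network: 90.213.160.0
Broadcast: 90.213.191.255
First usable = network + 1
Last usable = broadcast - 1
Range: 90.213.160.1 to 90.213.191.254


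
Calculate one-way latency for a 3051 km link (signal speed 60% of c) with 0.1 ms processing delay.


Speed = 0.6 * 3e5 km/s = 180000 km/s
Propagation delay = 3051 / 180000 = 0.0169 s = 16.95 ms
Processing delay = 0.1 ms
Total one-way latency = 17.05 ms


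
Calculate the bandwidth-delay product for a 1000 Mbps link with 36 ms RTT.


BDP = bandwidth * RTT
= 1000 Mbps * 36 ms
= 1000 * 1e6 * 36 / 1000 bits
= 36000000 bits
= 4500000 bytes
= 4394.5312 KB
BDP = 36000000 bits (4500000 bytes)


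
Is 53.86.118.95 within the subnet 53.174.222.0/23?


Subnet network: 53.174.222.0
Test IP AND mask: 53.86.118.0
No, 53.86.118.95 is not in 53.174.222.0/23


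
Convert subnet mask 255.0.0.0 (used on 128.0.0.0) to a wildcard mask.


Subnet mask: 255.0.0.0
Wildcard = 255.255.255.255 - subnet mask
255 - 255 = 0
255 - 0 = 255
255 - 0 = 255
255 - 0 = 255
Wildcard: 0.255.255.255


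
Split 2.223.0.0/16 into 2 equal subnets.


New prefix = 16 + 1 = 17
Each subnet has 32768 addresses
  2.223.0.0/17
  2.223.128.0/17
Subnets: 2.223.0.0/17, 2.223.128.0/17


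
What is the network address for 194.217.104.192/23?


IP:   11000010.11011001.01101000.11000000
Mask: 11111111.11111111.11111110.00000000
AND operation:
Net:  11000010.11011001.01101000.00000000
Network: 194.217.104.0/23


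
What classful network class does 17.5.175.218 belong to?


First octet: 17
Binary: 00010001
0xxxxxxx -> Class A (1-126)
Class A, default mask 255.0.0.0 (/8)


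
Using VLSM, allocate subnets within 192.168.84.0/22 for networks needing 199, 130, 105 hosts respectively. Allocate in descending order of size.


199 hosts -> /24 (254 usable): 192.168.84.0/24
130 hosts -> /24 (254 usable): 192.168.85.0/24
105 hosts -> /25 (126 usable): 192.168.86.0/25
Allocation: 192.168.84.0/24 (199 hosts, 254 usable); 192.168.85.0/24 (130 hosts, 254 usable); 192.168.86.0/25 (105 hosts, 126 usable)


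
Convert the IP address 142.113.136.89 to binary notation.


142 = 10001110
113 = 01110001
136 = 10001000
89 = 01011001
Binary: 10001110.01110001.10001000.01011001


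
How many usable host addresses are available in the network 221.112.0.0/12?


Host bits = 32 - 12 = 20
Total addresses = 2^20 = 1048576
Usable = total - 2 (network and broadcast)
Usable hosts: 1048574


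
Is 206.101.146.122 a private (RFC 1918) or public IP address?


RFC 1918 private ranges:
  10.0.0.0/8 (10.0.0.0 - 10.255.255.255)
  172.16.0.0/12 (172.16.0.0 - 172.31.255.255)
  192.168.0.0/16 (192.168.0.0 - 192.168.255.255)
Public (not in any RFC 1918 range)


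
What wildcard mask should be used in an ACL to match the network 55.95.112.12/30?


Subnet mask: 255.255.255.252
Wildcard = 255.255.255.255 - subnet mask
255 - 255 = 0
255 - 255 = 0
255 - 255 = 0
255 - 252 = 3
Wildcard: 0.0.0.3


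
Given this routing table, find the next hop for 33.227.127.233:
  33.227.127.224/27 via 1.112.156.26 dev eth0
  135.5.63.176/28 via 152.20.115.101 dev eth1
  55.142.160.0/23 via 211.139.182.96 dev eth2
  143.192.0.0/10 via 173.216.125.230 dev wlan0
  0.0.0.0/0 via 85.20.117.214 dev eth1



Longest prefix match for 33.227.127.233:
  /27 33.227.127.224: MATCH
  /28 135.5.63.176: no
  /23 55.142.160.0: no
  /10 143.192.0.0: no
  /0 0.0.0.0: MATCH
Selected: next-hop 1.112.156.26 via eth0 (matched /27)


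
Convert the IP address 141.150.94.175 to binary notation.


141 = 10001101
150 = 10010110
94 = 01011110
175 = 10101111
Binary: 10001101.10010110.01011110.10101111


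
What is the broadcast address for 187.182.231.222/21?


Network: 187.182.224.0/21
Host bits = 11
Set all host bits to 1:
Broadcast: 187.182.231.255


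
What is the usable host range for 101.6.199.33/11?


Network: 101.0.0.0
Broadcast: 101.31.255.255
First usable = network + 1
Last usable = broadcast - 1
Range: 101.0.0.1 to 101.31.255.254


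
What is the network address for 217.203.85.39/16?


IP:   11011001.11001011.01010101.00100111
Mask: 11111111.11111111.00000000.00000000
AND operation:
Net:  11011001.11001011.00000000.00000000
Network: 217.203.0.0/16


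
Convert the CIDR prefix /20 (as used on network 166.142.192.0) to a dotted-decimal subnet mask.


/20 means 20 network bits, 12 host bits
Binary: 11111111111111111111000000000000
Mask: 255.255.240.0


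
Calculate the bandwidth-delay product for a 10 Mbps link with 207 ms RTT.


BDP = bandwidth * RTT
= 10 Mbps * 207 ms
= 10 * 1e6 * 207 / 1000 bits
= 2070000 bits
= 258750 bytes
= 252.6855 KB
BDP = 2070000 bits (258750 bytes)


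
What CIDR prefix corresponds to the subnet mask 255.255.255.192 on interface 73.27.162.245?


Binary: 11111111.11111111.11111111.11000000
Count leading 1s
Prefix: /26


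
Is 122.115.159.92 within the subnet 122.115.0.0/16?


Subnet network: 122.115.0.0
Test IP AND mask: 122.115.0.0
Yes, 122.115.159.92 is in 122.115.0.0/16


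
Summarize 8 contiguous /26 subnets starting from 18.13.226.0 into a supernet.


Original prefix: /26
Number of subnets: 8 = 2^3
New prefix = 26 - 3 = 23
Supernet: 18.13.226.0/23


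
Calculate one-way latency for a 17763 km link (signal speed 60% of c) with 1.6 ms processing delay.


Speed = 0.6 * 3e5 km/s = 180000 km/s
Propagation delay = 17763 / 180000 = 0.0987 s = 98.6833 ms
Processing delay = 1.6 ms
Total one-way latency = 100.2833 ms


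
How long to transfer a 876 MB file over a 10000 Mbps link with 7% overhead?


Effective throughput = 10000 * (1 - 7/100) = 9300 Mbps
File size in Mb = 876 * 8 = 7008 Mb
Time = 7008 / 9300
Time = 0.7535 seconds


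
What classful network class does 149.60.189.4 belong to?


First octet: 149
Binary: 10010101
10xxxxxx -> Class B (128-191)
Class B, default mask 255.255.0.0 (/16)


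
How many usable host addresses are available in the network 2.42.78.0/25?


Host bits = 32 - 25 = 7
Total addresses = 2^7 = 128
Usable = total - 2 (network and broadcast)
Usable hosts: 126


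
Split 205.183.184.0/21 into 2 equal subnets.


New prefix = 21 + 1 = 22
Each subnet has 1024 addresses
  205.183.184.0/22
  205.183.188.0/22
Subnets: 205.183.184.0/22, 205.183.188.0/22


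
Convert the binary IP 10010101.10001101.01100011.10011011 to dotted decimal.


10010101 = 149
10001101 = 141
01100011 = 99
10011011 = 155
IP: 149.141.99.155


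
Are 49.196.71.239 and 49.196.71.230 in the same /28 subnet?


Mask: 255.255.255.240
49.196.71.239 AND mask = 49.196.71.224
49.196.71.230 AND mask = 49.196.71.224
Yes, same subnet (49.196.71.224)


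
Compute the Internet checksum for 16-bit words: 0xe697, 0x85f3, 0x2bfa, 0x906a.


Sum all words (with carry folding):
+ 0xe697 = 0xe697
+ 0x85f3 = 0x6c8b
+ 0x2bfa = 0x9885
+ 0x906a = 0x28f0
One's complement: ~0x28f0
Checksum = 0xd70f


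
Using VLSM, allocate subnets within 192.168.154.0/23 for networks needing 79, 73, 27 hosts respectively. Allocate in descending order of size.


79 hosts -> /25 (126 usable): 192.168.154.0/25
73 hosts -> /25 (126 usable): 192.168.154.128/25
27 hosts -> /27 (30 usable): 192.168.155.0/27
Allocation: 192.168.154.0/25 (79 hosts, 126 usable); 192.168.154.128/25 (73 hosts, 126 usable); 192.168.155.0/27 (27 hosts, 30 usable)


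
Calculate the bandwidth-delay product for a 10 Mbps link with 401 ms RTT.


BDP = bandwidth * RTT
= 10 Mbps * 401 ms
= 10 * 1e6 * 401 / 1000 bits
= 4010000 bits
= 501250 bytes
= 489.502 KB
BDP = 4010000 bits (501250 bytes)


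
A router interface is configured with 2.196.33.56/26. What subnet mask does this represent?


/26 means 26 network bits, 6 host bits
Binary: 11111111111111111111111111000000
Mask: 255.255.255.192


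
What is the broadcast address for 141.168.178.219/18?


Network: 141.168.128.0/18
Host bits = 14
Set all host bits to 1:
Broadcast: 141.168.191.255


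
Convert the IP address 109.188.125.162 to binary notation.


109 = 01101101
188 = 10111100
125 = 01111101
162 = 10100010
Binary: 01101101.10111100.01111101.10100010


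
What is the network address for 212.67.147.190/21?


IP:   11010100.01000011.10010011.10111110
Mask: 11111111.11111111.11111000.00000000
AND operation:
Net:  11010100.01000011.10010000.00000000
Network: 212.67.144.0/21
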